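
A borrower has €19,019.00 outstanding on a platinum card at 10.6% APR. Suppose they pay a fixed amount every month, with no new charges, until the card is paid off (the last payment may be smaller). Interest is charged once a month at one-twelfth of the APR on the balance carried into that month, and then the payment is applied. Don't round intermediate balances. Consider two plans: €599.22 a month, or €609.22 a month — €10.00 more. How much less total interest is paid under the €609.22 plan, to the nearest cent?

Monthly rate r = 10.6%/12 = 0.883333% = 0.00883333.
At €599.22/mo: n = ⌈−ln(1 − rB₀/P)/ln(1+r)⌉ = 38 payments (last €246.94); total interest = total paid − €19,019.00 = €3,399.08.
At €609.22/mo: 37 payments (last €418.62); total interest €3,331.54.
Interest saved = €3,399.08 − €3,331.54 = €67.54.

€67.54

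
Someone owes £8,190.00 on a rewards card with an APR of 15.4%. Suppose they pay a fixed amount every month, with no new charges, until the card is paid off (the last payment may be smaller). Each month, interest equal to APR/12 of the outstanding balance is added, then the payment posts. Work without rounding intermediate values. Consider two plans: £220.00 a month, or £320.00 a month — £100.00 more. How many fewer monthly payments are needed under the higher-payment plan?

Monthly rate r = 15.4%/12 = 1.28333% = 0.0128333.
At £220.00/mo: n = ⌈−ln(1 − rB₀/P)/ln(1+r)⌉ = 51 payments (last £207.53); total interest = total paid − £8,190.00 = £3,017.53.
At £320.00/mo: 32 payments (last £72.36); total interest £1,802.36.
Payments saved = 51 − 32 = 19.

19 fewer payments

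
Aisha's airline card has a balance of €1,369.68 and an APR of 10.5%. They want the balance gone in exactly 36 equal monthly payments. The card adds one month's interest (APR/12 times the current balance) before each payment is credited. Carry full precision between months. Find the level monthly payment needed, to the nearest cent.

€44.52

Monthly rate r = 10.5%/12 = 0.875% = 0.00875.
Level-payment amortization: P = B₀·r / (1 − (1+r)^(−n)) = 1369.68·0.00875 / (1 − 1.00875^(−36)).
Denominator 1 − (1+r)^(−36) = 0.269210529.
P = 11.9847 / 0.269210529 ≈ 44.52.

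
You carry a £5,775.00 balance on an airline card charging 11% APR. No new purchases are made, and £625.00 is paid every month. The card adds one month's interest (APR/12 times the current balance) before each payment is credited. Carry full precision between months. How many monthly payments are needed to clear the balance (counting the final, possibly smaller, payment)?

10 months

Monthly rate r = 11%/12 = 0.916667% = 0.00916667.
Recurrence: B ← B·(1+r) − £625.00.
Month 1: interest £52.94; balance after payment £5,202.94.
Month 2: interest £47.69; balance after payment £4,625.63.
Closed form: n = −ln(1 − rB₀/P)/ln(1+r) = −ln(0.9153)/ln(1.00917) ≈ 9.699, so the balance reaches zero during payment 10.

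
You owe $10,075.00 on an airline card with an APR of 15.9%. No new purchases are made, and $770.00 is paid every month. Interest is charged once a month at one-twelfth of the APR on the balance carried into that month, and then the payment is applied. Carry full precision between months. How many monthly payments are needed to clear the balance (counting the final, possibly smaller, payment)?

Monthly rate r = 15.9%/12 = 1.325% = 0.01325.
Recurrence: B ← B·(1+r) − $770.00.
Month 1: interest $133.49; balance after payment $9,438.49.
Month 2: interest $125.06; balance after payment $8,793.55.
Closed form: n = −ln(1 − rB₀/P)/ln(1+r) = −ln(0.82663)/ln(1.01325) ≈ 14.465, so the balance reaches zero during payment 15.

15 payments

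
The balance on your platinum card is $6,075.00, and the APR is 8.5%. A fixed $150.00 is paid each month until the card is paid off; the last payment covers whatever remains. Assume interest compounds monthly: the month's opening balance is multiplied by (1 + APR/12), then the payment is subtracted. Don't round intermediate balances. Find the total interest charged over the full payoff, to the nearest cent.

$1,110.11

Monthly rate r = 8.5%/12 = 0.708333% = 0.00708333.
Payoff takes n = ⌈−ln(1 − rB₀/P)/ln(1+r)⌉ = ⌈47.900⌉ = 48 payments; the last is $135.11.
Total paid = 47·$150.00 + $135.11 = $7,185.11.
Total interest = total paid − principal = $7,185.11 − $6,075.00 = $1,110.11.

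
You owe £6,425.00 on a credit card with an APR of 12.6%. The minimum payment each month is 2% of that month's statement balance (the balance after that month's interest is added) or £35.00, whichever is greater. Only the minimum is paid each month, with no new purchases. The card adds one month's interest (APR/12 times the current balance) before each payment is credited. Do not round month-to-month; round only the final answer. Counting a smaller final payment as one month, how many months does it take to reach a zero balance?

Monthly rate r = 12.6%/12 = 1.05% = 0.0105.
While 2% of the post-interest balance exceeds £35.00, each month B ← (B·(1+r))·(1 − 0.02), i.e. B shrinks by the factor (1+r)·0.98 = 0.99029.
This holds for months 1–135. Entering month 136 the balance is £1,721.06; 2% of the post-interest balance is now below £35.00, so the flat £35.00 minimum applies from here.
From month 136 a fixed £35.00 at rate r clears £1,721.06 in 70 more payments. Total: 135 + 70 = 205 months.

205 months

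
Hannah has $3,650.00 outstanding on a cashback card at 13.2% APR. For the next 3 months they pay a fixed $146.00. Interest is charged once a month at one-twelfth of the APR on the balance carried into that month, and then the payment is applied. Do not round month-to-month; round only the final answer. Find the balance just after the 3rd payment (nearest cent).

$3,328.94

Monthly rate r = 13.2%/12 = 1.1% = 0.011.
Each month: B ← B·(1+r) − $146.00.
Month 1: interest $40.15; balance after payment $3,544.15.
Month 2: interest $38.99; balance after payment $3,437.14.
Month 3: interest $37.81; balance after payment $3,328.94.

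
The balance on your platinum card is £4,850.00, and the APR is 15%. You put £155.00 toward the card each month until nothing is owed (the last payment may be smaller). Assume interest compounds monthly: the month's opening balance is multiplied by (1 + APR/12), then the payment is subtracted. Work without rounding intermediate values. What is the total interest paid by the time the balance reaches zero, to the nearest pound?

£1,341

Monthly rate r = 15%/12 = 1.25% = 0.0125.
Payoff takes n = ⌈−ln(1 − rB₀/P)/ln(1+r)⌉ = ⌈39.939⌉ = 40 payments; the last is £145.67.
Total paid = 39·£155.00 + £145.67 = £6,190.67.
Total interest = total paid − principal = £6,190.67 − £4,850.00 = £1,340.67.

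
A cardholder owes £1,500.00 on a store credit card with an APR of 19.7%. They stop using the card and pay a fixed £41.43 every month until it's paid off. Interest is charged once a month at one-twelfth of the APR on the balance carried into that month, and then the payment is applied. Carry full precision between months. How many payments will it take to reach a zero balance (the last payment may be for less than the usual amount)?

Monthly rate r = 19.7%/12 = 1.64167% = 0.0164167.
Recurrence: B ← B·(1+r) − £41.43.
Month 1: interest £24.62; balance after payment £1,483.19.
Month 2: interest £24.35; balance after payment £1,466.11.
Closed form: n = −ln(1 − rB₀/P)/ln(1+r) = −ln(0.40562)/ln(1.01642) ≈ 55.414, so the balance reaches zero during payment 56.

56 months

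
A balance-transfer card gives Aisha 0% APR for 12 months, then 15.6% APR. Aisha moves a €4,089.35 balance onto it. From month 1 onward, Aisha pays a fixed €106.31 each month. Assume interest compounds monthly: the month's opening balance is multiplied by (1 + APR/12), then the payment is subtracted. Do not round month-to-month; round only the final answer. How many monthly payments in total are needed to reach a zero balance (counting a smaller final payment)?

Promo months 1–12 at r₀ = 0%/12 = 0; months 13+ at r₁ = 15.6%/12 = 0.013.
After month 12 (no interest yet): B = €4,089.35 − 12·€106.31 = €2,813.63.
Then at r₁ with €106.31/mo: n₂ = −ln(1 − r₁·B/P)/ln(1+r₁) ≈ 32.65 → 33 more payments.

45 months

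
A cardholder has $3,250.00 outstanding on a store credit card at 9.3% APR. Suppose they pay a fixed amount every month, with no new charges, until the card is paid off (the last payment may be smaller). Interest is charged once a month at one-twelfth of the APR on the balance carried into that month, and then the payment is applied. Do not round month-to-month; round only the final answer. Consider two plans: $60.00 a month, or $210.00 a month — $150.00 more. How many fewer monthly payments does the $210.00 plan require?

Monthly rate r = 9.3%/12 = 0.775% = 0.00775.
At $60.00/mo: n = ⌈−ln(1 − rB₀/P)/ln(1+r)⌉ = 71 payments (last $30.83); total interest = total paid − $3,250.00 = $980.83.
At $210.00/mo: 17 payments (last $115.64); total interest $225.64.
Payments saved = 71 − 17 = 54.

54 fewer payments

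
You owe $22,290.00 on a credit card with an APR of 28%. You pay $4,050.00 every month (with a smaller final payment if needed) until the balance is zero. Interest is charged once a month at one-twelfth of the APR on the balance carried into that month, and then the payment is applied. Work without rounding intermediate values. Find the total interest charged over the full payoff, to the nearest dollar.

Monthly rate r = 28%/12 = 2.33333% = 0.0233333.
Payoff takes n = ⌈−ln(1 − rB₀/P)/ln(1+r)⌉ = ⌈5.959⌉ = 6 payments; the last is $3,886.02.
Total paid = 5·$4,050.00 + $3,886.02 = $24,136.02.
Total interest = total paid − principal = $24,136.02 − $22,290.00 = $1,846.02.

$1,846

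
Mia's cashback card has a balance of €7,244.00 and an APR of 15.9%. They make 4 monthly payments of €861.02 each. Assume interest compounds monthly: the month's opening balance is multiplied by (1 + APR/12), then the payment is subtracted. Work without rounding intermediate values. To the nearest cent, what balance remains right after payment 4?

Monthly rate r = 15.9%/12 = 1.325% = 0.01325.
Each month: B ← B·(1+r) − €861.02.
Month 1: interest €95.98; balance after payment €6,478.96.
Month 2: interest €85.85; balance after payment €5,703.79.
Month 3: interest €75.58; balance after payment €4,918.34.
Month 4: interest €65.17; balance after payment €4,122.49.

€4,122.49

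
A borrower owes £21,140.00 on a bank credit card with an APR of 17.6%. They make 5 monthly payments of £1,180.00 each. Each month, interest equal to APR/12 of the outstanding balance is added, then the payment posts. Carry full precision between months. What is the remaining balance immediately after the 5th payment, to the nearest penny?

Monthly rate r = 17.6%/12 = 1.46667% = 0.0146667.
Each month: B ← B·(1+r) − £1,180.00.
Month 1: interest £310.05; balance after payment £20,270.05.
Month 2: interest £297.29; balance after payment £19,387.35.
Month 3: interest £284.35; balance after payment £18,491.70.
Month 4: interest £271.21; balance after payment £17,582.91.
Month 5: interest £257.88; balance after payment £16,660.79.

£16,660.79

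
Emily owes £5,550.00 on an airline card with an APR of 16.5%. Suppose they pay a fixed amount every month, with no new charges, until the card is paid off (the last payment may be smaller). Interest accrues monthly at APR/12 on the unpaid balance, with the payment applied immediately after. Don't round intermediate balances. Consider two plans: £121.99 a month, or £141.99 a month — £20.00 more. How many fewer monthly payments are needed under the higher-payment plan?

Monthly rate r = 16.5%/12 = 1.375% = 0.01375.
At £121.99/mo: n = ⌈−ln(1 − rB₀/P)/ln(1+r)⌉ = 72 payments (last £113.80); total interest = total paid − £5,550.00 = £3,225.09.
At £141.99/mo: 57 payments (last £65.18); total interest £2,466.62.
Payments saved = 72 − 57 = 15.

15 fewer payments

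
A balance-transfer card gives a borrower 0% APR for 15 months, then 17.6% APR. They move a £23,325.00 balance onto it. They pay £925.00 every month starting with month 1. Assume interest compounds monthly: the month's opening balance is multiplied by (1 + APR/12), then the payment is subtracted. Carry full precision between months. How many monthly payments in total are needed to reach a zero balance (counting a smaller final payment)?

27 months

Promo months 1–15 at r₀ = 0%/12 = 0; months 16+ at r₁ = 17.6%/12 = 0.0146667.
After month 15 (no interest yet): B = £23,325.00 − 15·£925.00 = £9,450.00.
Then at r₁ with £925.00/mo: n₂ = −ln(1 − r₁·B/P)/ln(1+r₁) ≈ 11.15 → 12 more payments.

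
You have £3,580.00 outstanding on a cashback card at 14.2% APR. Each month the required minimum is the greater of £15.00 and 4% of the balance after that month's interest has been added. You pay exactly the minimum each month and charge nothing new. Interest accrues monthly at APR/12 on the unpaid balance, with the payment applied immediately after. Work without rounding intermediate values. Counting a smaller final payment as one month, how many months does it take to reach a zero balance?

Monthly rate r = 14.2%/12 = 1.18333% = 0.0118333.
While 4% of the post-interest balance exceeds £15.00, each month B ← (B·(1+r))·(1 − 0.04), i.e. B shrinks by the factor (1+r)·0.96 = 0.97136.
This holds for months 1–79. Entering month 80 the balance is £360.51; 4% of the post-interest balance is now below £15.00, so the flat £15.00 minimum applies from here.
From month 80 a fixed £15.00 at rate r clears £360.51 in 29 more payments. Total: 79 + 29 = 108 months.

108 months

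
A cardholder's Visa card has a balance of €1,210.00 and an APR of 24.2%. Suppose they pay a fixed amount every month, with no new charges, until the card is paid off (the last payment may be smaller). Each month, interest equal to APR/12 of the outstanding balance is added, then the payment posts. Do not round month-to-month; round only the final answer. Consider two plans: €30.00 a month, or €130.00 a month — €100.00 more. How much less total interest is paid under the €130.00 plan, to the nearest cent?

€1,168.49

Monthly rate r = 24.2%/12 = 2.01667% = 0.0201667.
At €30.00/mo: n = ⌈−ln(1 − rB₀/P)/ln(1+r)⌉ = 85 payments (last €2.40); total interest = total paid − €1,210.00 = €1,312.40.
At €130.00/mo: 11 payments (last €53.91); total interest €143.91.
Interest saved = €1,312.40 − €143.91 = €1,168.49.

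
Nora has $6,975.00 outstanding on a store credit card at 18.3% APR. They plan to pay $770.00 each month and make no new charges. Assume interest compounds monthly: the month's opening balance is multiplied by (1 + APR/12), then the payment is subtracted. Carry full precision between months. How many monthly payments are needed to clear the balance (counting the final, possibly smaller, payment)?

10 payments

Monthly rate r = 18.3%/12 = 1.525% = 0.01525.
Recurrence: B ← B·(1+r) − $770.00.
Month 1: interest $106.37; balance after payment $6,311.37.
Month 2: interest $96.25; balance after payment $5,637.62.
Closed form: n = −ln(1 − rB₀/P)/ln(1+r) = −ln(0.86186)/ln(1.01525) ≈ 9.823, so the balance reaches zero during payment 10.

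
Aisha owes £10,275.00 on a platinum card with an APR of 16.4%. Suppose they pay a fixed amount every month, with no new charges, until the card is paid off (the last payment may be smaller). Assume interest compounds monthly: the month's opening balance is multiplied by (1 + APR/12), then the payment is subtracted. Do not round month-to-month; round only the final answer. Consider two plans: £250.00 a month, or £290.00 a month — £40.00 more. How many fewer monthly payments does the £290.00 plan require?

Monthly rate r = 16.4%/12 = 1.36667% = 0.0136667.
At £250.00/mo: n = ⌈−ln(1 − rB₀/P)/ln(1+r)⌉ = 61 payments (last £191.93); total interest = total paid − £10,275.00 = £4,916.93.
At £290.00/mo: 49 payments (last £225.21); total interest £3,870.21.
Payments saved = 61 − 49 = 12.

12 fewer payments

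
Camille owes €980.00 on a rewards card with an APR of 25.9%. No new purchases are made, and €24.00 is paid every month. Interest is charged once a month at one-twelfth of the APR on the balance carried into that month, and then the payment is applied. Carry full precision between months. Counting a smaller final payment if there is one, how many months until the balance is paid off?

100 payments

Monthly rate r = 25.9%/12 = 2.15833% = 0.0215833.
Recurrence: B ← B·(1+r) − €24.00.
Month 1: interest €21.15; balance after payment €977.15.
Month 2: interest €21.09; balance after payment €974.24.
Closed form: n = −ln(1 − rB₀/P)/ln(1+r) = −ln(0.11868)/ln(1.02158) ≈ 99.810, so the balance reaches zero during payment 100.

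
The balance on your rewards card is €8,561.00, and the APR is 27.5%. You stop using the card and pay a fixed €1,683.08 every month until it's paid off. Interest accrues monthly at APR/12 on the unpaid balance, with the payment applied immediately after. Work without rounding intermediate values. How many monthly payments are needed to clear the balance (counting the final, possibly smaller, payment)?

Monthly rate r = 27.5%/12 = 2.29167% = 0.0229167.
Recurrence: B ← B·(1+r) − €1,683.08.
Month 1: interest €196.19; balance after payment €7,074.11.
Month 2: interest €162.12; balance after payment €5,553.14.
Month 3: interest €127.26; balance after payment €3,997.32.
Month 4: interest €91.61; balance after payment €2,405.85.
Month 5: interest €55.13; balance after payment €777.90.
Month 6: interest €17.83; balance after payment €0.00.

6 months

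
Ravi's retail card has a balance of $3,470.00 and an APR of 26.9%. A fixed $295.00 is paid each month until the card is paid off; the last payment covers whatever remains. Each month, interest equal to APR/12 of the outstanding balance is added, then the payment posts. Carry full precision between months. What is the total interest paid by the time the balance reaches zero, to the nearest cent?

Monthly rate r = 26.9%/12 = 2.24167% = 0.0224167.
Payoff takes n = ⌈−ln(1 − rB₀/P)/ln(1+r)⌉ = ⌈13.807⌉ = 14 payments; the last is $238.61.
Total paid = 13·$295.00 + $238.61 = $4,073.61.
Total interest = total paid − principal = $4,073.61 − $3,470.00 = $603.61.

$603.61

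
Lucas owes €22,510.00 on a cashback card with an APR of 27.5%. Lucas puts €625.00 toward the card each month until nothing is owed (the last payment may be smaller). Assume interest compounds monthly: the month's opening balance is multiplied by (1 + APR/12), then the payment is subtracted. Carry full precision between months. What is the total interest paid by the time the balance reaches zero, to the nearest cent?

Monthly rate r = 27.5%/12 = 2.29167% = 0.0229167.
Payoff takes n = ⌈−ln(1 − rB₀/P)/ln(1+r)⌉ = ⌈77.018⌉ = 78 payments; the last is €11.13.
Total paid = 77·€625.00 + €11.13 = €48,136.13.
Total interest = total paid − principal = €48,136.13 − €22,510.00 = €25,626.13.

€25,626.13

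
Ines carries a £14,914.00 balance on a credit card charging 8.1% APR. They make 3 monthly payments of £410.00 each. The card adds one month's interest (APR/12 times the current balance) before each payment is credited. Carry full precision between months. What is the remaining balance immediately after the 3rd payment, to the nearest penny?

Monthly rate r = 8.1%/12 = 0.675% = 0.00675.
Each month: B ← B·(1+r) − £410.00.
Month 1: interest £100.67; balance after payment £14,604.67.
Month 2: interest £98.58; balance after payment £14,293.25.
Month 3: interest £96.48; balance after payment £13,979.73.

£13,979.73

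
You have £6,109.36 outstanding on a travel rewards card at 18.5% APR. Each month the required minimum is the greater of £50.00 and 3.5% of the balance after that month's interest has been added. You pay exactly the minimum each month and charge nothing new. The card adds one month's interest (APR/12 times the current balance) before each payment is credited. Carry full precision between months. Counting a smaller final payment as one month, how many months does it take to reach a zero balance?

Monthly rate r = 18.5%/12 = 1.54167% = 0.0154167.
While 3.5% of the post-interest balance exceeds £50.00, each month B ← (B·(1+r))·(1 − 0.035), i.e. B shrinks by the factor (1+r)·0.965 = 0.97988.
This holds for months 1–73. Entering month 74 the balance is £1,385.23; 3.5% of the post-interest balance is now below £50.00, so the flat £50.00 minimum applies from here.
From month 74 a fixed £50.00 at rate r clears £1,385.23 in 37 more payments. Total: 73 + 37 = 110 months.

110 months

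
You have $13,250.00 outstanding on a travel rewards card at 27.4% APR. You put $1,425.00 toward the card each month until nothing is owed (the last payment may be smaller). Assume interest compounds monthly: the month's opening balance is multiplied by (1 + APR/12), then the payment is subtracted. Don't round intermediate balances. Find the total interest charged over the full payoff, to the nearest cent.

$1,817.22

Monthly rate r = 27.4%/12 = 2.28333% = 0.0228333.
Payoff takes n = ⌈−ln(1 − rB₀/P)/ln(1+r)⌉ = ⌈10.571⌉ = 11 payments; the last is $817.22.
Total paid = 10·$1,425.00 + $817.22 = $15,067.22.
Total interest = total paid − principal = $15,067.22 − $13,250.00 = $1,817.22.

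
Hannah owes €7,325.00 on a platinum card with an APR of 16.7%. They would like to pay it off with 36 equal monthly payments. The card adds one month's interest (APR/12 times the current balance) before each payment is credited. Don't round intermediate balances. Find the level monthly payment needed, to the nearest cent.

Monthly rate r = 16.7%/12 = 1.39167% = 0.0139167.
Level-payment amortization: P = B₀·r / (1 − (1+r)^(−n)) = 7325.00·0.0139167 / (1 − 1.01392^(−36)).
Denominator 1 − (1+r)^(−36) = 0.391979016.
P = 101.94 / 0.391979016 ≈ 260.06.

€260.06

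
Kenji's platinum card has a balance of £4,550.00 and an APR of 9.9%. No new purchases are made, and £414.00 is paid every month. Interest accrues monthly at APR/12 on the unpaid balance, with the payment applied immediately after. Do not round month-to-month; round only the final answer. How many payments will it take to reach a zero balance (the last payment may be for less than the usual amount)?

Monthly rate r = 9.9%/12 = 0.825% = 0.00825.
Recurrence: B ← B·(1+r) − £414.00.
Month 1: interest £37.54; balance after payment £4,173.54.
Month 2: interest £34.43; balance after payment £3,793.97.
Closed form: n = −ln(1 − rB₀/P)/ln(1+r) = −ln(0.90933)/ln(1.00825) ≈ 11.568, so the balance reaches zero during payment 12.

12 payments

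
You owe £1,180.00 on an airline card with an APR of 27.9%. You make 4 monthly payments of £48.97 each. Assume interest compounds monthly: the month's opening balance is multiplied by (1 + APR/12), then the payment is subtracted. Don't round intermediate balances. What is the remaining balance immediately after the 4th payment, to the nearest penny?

Monthly rate r = 27.9%/12 = 2.325% = 0.02325.
Each month: B ← B·(1+r) − £48.97.
Month 1: interest £27.43; balance after payment £1,158.46.
Month 2: interest £26.93; balance after payment £1,136.43.
Month 3: interest £26.42; balance after payment £1,113.88.
Month 4: interest £25.90; balance after payment £1,090.81.

£1,090.81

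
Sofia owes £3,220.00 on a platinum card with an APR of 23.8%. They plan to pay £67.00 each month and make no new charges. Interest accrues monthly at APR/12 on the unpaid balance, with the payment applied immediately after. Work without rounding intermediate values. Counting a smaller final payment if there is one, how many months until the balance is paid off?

Monthly rate r = 23.8%/12 = 1.98333% = 0.0198333.
Recurrence: B ← B·(1+r) − £67.00.
Month 1: interest £63.86; balance after payment £3,216.86.
Month 2: interest £63.80; balance after payment £3,213.66.
Closed form: n = −ln(1 − rB₀/P)/ln(1+r) = −ln(0.046816)/ln(1.01983) ≈ 155.889, so the balance reaches zero during payment 156.

156 payments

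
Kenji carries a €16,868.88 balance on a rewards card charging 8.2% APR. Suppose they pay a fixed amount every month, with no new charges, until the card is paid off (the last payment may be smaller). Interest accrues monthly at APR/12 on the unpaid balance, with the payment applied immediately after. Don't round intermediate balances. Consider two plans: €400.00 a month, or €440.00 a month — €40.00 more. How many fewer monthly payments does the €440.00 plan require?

5 fewer payments

Monthly rate r = 8.2%/12 = 0.683333% = 0.00683333.
At €400.00/mo: n = ⌈−ln(1 − rB₀/P)/ln(1+r)⌉ = 50 payments (last €366.10); total interest = total paid − €16,868.88 = €3,097.22.
At €440.00/mo: 45 payments (last €267.76); total interest €2,758.88.
Payments saved = 50 − 45 = 5.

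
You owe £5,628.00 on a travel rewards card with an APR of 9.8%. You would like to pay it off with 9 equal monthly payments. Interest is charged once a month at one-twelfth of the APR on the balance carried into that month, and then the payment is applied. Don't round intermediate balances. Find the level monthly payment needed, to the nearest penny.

Monthly rate r = 9.8%/12 = 0.816667% = 0.00816667.
Level-payment amortization: P = B₀·r / (1 − (1+r)^(−n)) = 5628.00·0.00816667 / (1 − 1.00817^(−9)).
Denominator 1 − (1+r)^(−9) = 0.0705864648.
P = 45.962 / 0.0705864648 ≈ 651.14.

£651.14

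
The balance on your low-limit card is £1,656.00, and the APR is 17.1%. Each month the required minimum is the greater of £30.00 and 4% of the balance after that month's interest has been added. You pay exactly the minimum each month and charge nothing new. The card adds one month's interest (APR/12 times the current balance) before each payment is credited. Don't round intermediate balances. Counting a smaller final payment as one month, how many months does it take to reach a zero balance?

Monthly rate r = 17.1%/12 = 1.425% = 0.01425.
While 4% of the post-interest balance exceeds £30.00, each month B ← (B·(1+r))·(1 − 0.04), i.e. B shrinks by the factor (1+r)·0.96 = 0.97368.
This holds for months 1–31. Entering month 32 the balance is £724.38; 4% of the post-interest balance is now below £30.00, so the flat £30.00 minimum applies from here.
From month 32 a fixed £30.00 at rate r clears £724.38 in 30 more payments. Total: 31 + 30 = 61 months.

61 months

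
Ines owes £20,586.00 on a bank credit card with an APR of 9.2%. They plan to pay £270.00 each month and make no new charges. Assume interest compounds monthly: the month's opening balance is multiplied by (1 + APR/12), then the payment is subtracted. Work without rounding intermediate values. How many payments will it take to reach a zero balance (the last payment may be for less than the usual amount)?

116 payments

Monthly rate r = 9.2%/12 = 0.766667% = 0.00766667.
Recurrence: B ← B·(1+r) − £270.00.
Month 1: interest £157.83; balance after payment £20,473.83.
Month 2: interest £156.97; balance after payment £20,360.79.
Closed form: n = −ln(1 − rB₀/P)/ln(1+r) = −ln(0.41546)/ln(1.00767) ≈ 115.009, so the balance reaches zero during payment 116.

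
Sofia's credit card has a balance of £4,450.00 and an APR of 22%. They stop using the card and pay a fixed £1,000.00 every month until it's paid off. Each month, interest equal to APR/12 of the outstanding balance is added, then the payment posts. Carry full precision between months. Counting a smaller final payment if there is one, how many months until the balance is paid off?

Monthly rate r = 22%/12 = 1.83333% = 0.0183333.
Recurrence: B ← B·(1+r) − £1,000.00.
Month 1: interest £81.58; balance after payment £3,531.58.
Month 2: interest £64.75; balance after payment £2,596.33.
Month 3: interest £47.60; balance after payment £1,643.93.
Month 4: interest £30.14; balance after payment £674.07.
Month 5: interest £12.36; balance after payment £0.00.

5 months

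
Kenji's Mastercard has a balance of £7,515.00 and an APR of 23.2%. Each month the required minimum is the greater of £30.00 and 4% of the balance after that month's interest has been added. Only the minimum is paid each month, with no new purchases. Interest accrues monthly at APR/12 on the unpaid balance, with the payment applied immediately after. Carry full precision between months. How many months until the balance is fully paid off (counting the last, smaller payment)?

141 months

Monthly rate r = 23.2%/12 = 1.93333% = 0.0193333.
While 4% of the post-interest balance exceeds £30.00, each month B ← (B·(1+r))·(1 − 0.04), i.e. B shrinks by the factor (1+r)·0.96 = 0.97856.
This holds for months 1–108. Entering month 109 the balance is £723.39; 4% of the post-interest balance is now below £30.00, so the flat £30.00 minimum applies from here.
From month 109 a fixed £30.00 at rate r clears £723.39 in 33 more payments. Total: 108 + 33 = 141 months.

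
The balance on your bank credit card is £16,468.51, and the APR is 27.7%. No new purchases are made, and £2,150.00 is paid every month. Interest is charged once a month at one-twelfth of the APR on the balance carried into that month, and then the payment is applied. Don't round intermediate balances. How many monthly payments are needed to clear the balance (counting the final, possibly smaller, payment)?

9 payments

Monthly rate r = 27.7%/12 = 2.30833% = 0.0230833.
Recurrence: B ← B·(1+r) − £2,150.00.
Month 1: interest £380.15; balance after payment £14,698.66.
Month 2: interest £339.29; balance after payment £12,887.95.
Closed form: n = −ln(1 − rB₀/P)/ln(1+r) = −ln(0.82319)/ln(1.02308) ≈ 8.526, so the balance reaches zero during payment 9.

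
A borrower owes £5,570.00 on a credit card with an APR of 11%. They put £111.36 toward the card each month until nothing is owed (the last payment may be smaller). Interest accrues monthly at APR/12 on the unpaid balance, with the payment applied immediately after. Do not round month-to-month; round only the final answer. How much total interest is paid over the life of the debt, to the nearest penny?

£1,916.10

Monthly rate r = 11%/12 = 0.916667% = 0.00916667.
Payoff takes n = ⌈−ln(1 − rB₀/P)/ln(1+r)⌉ = ⌈67.224⌉ = 68 payments; the last is £24.98.
Total paid = 67·£111.36 + £24.98 = £7,486.10.
Total interest = total paid − principal = £7,486.10 − £5,570.00 = £1,916.10.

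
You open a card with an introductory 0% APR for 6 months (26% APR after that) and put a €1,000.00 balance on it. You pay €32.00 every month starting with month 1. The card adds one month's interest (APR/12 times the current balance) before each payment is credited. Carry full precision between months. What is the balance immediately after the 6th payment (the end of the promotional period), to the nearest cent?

Promo months 1–6 at r₀ = 0%/12 = 0; months 7+ at r₁ = 26%/12 = 0.0216667.
After month 6 (no interest yet): B = €1,000.00 − 6·€32.00 = €808.00.

€808.00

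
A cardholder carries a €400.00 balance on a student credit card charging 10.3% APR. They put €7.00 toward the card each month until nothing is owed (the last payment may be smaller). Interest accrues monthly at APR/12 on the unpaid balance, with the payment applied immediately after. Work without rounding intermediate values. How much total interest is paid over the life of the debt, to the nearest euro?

Monthly rate r = 10.3%/12 = 0.858333% = 0.00858333.
Payoff takes n = ⌈−ln(1 − rB₀/P)/ln(1+r)⌉ = ⌈78.893⌉ = 79 payments; the last is €6.26.
Total paid = 78·€7.00 + €6.26 = €552.26.
Total interest = total paid − principal = €552.26 − €400.00 = €152.26.

€152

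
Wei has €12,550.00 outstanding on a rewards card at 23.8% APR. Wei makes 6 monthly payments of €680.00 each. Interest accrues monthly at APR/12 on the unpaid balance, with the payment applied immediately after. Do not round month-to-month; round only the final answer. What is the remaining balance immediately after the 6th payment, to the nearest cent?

Monthly rate r = 23.8%/12 = 1.98333% = 0.0198333.
Each month: B ← B·(1+r) − €680.00.
Month 1: interest €248.91; balance after payment €12,118.91.
Month 2: interest €240.36; balance after payment €11,679.27.
Month 3: interest €231.64; balance after payment €11,230.91.
Month 4: interest €222.75; balance after payment €10,773.65.
Month 5: interest €213.68; balance after payment €10,307.33.
Month 6: interest €204.43; balance after payment €9,831.76.

€9,831.76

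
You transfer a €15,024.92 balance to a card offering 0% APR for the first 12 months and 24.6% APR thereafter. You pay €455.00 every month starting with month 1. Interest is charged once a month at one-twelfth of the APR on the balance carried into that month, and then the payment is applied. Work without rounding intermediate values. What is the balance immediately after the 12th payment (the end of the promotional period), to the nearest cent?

€9,564.92

Promo months 1–12 at r₀ = 0%/12 = 0; months 13+ at r₁ = 24.6%/12 = 0.0205.
After month 12 (no interest yet): B = €15,024.92 − 12·€455.00 = €9,564.92.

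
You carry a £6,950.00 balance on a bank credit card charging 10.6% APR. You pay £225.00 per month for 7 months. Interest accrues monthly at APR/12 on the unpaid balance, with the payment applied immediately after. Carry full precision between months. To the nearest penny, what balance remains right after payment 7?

£5,773.94

Monthly rate r = 10.6%/12 = 0.883333% = 0.00883333.
Each month: B ← B·(1+r) − £225.00.
Month 1: interest £61.39; balance after payment £6,786.39.
Month 2: interest £59.95; balance after payment £6,621.34.
Month 3: interest £58.49; balance after payment £6,454.83.
Month 4: interest £57.02; balance after payment £6,286.84.
Month 5: interest £55.53; balance after payment £6,117.38.
Month 6: interest £54.04; balance after payment £5,946.41.
Month 7: interest £52.53; balance after payment £5,773.94.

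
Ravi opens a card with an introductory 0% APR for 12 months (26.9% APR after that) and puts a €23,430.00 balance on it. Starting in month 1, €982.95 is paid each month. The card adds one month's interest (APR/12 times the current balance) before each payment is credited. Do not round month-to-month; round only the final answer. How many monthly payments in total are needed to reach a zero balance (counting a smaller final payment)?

Promo months 1–12 at r₀ = 0%/12 = 0; months 13+ at r₁ = 26.9%/12 = 0.0224167.
After month 12 (no interest yet): B = €23,430.00 − 12·€982.95 = €11,634.60.
Then at r₁ with €982.95/mo: n₂ = −ln(1 − r₁·B/P)/ln(1+r₁) ≈ 13.91 → 14 more payments.

26 months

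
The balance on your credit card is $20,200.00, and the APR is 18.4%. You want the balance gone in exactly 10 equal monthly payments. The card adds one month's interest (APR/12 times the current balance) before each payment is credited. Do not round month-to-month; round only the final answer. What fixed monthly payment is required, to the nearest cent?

$2,194.24

Monthly rate r = 18.4%/12 = 1.53333% = 0.0153333.
Level-payment amortization: P = B₀·r / (1 − (1+r)^(−n)) = 20200.00·0.0153333 / (1 − 1.01533^(−10)).
Denominator 1 − (1+r)^(−10) = 0.141157441.
P = 309.733 / 0.141157441 ≈ 2194.24.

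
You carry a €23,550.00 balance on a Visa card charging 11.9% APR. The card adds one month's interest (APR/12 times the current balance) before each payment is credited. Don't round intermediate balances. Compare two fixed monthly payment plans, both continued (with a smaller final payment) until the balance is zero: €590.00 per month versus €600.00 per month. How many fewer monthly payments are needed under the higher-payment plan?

Monthly rate r = 11.9%/12 = 0.991667% = 0.00991667.
At €590.00/mo: n = ⌈−ln(1 − rB₀/P)/ln(1+r)⌉ = 52 payments (last €38.13); total interest = total paid − €23,550.00 = €6,578.13.
At €600.00/mo: 50 payments (last €578.37); total interest €6,428.37.
Payments saved = 52 − 50 = 2.

2 fewer payments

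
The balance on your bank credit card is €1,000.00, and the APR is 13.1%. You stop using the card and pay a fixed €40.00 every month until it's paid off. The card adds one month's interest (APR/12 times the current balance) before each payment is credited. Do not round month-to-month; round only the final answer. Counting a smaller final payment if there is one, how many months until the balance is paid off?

30 payments

Monthly rate r = 13.1%/12 = 1.09167% = 0.0109167.
Recurrence: B ← B·(1+r) − €40.00.
Month 1: interest €10.92; balance after payment €970.92.
Month 2: interest €10.60; balance after payment €941.52.
Closed form: n = −ln(1 − rB₀/P)/ln(1+r) = −ln(0.72708)/ln(1.01092) ≈ 29.354, so the balance reaches zero during payment 30.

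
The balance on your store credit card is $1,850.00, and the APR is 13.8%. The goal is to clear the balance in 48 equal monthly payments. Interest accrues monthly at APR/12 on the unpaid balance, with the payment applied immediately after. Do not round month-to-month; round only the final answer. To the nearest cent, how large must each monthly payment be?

$50.37

Monthly rate r = 13.8%/12 = 1.15% = 0.0115.
Level-payment amortization: P = B₀·r / (1 − (1+r)^(−n)) = 1850.00·0.0115 / (1 − 1.0115^(−48)).
Denominator 1 − (1+r)^(−48) = 0.422386388.
P = 21.275 / 0.422386388 ≈ 50.37.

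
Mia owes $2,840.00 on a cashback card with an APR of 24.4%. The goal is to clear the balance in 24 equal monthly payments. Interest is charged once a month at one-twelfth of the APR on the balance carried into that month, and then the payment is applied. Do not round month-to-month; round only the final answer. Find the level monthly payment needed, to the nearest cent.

$150.72

Monthly rate r = 24.4%/12 = 2.03333% = 0.0203333.
Level-payment amortization: P = B₀·r / (1 − (1+r)^(−n)) = 2840.00·0.0203333 / (1 − 1.02033^(−24)).
Denominator 1 − (1+r)^(−24) = 0.383134896.
P = 57.7467 / 0.383134896 ≈ 150.72.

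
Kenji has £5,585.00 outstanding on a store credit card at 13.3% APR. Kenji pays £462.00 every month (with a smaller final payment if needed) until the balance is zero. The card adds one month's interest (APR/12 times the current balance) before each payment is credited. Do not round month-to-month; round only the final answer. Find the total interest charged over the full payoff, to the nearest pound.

£445

Monthly rate r = 13.3%/12 = 1.10833% = 0.0110833.
Payoff takes n = ⌈−ln(1 − rB₀/P)/ln(1+r)⌉ = ⌈13.051⌉ = 14 payments; the last is £23.62.
Total paid = 13·£462.00 + £23.62 = £6,029.62.
Total interest = total paid − principal = £6,029.62 − £5,585.00 = £444.62.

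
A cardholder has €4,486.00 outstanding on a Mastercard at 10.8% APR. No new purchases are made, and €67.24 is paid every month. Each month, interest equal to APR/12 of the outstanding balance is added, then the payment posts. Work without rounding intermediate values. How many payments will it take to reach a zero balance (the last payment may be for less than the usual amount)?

Monthly rate r = 10.8%/12 = 0.9% = 0.009.
Recurrence: B ← B·(1+r) − €67.24.
Month 1: interest €40.37; balance after payment €4,459.13.
Month 2: interest €40.13; balance after payment €4,432.03.
Closed form: n = −ln(1 − rB₀/P)/ln(1+r) = −ln(0.39955)/ln(1.009) ≈ 102.392, so the balance reaches zero during payment 103.

103 months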